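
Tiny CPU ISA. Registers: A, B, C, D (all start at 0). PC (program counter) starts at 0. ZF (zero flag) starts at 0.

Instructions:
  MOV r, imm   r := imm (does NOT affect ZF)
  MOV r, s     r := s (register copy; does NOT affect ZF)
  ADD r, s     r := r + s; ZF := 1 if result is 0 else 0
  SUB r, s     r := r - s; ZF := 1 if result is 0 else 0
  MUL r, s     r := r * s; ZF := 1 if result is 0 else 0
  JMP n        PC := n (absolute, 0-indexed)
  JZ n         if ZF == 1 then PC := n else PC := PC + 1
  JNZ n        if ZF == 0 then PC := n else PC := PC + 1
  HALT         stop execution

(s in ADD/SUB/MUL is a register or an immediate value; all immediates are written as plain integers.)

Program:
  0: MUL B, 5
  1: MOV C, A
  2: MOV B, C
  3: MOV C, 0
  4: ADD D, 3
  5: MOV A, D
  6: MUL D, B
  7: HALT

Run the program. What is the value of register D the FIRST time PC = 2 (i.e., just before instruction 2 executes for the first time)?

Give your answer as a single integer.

Step 1: PC=0 exec 'MUL B, 5'. After: A=0 B=0 C=0 D=0 ZF=1 PC=1
Step 2: PC=1 exec 'MOV C, A'. After: A=0 B=0 C=0 D=0 ZF=1 PC=2
First time PC=2: D=0

0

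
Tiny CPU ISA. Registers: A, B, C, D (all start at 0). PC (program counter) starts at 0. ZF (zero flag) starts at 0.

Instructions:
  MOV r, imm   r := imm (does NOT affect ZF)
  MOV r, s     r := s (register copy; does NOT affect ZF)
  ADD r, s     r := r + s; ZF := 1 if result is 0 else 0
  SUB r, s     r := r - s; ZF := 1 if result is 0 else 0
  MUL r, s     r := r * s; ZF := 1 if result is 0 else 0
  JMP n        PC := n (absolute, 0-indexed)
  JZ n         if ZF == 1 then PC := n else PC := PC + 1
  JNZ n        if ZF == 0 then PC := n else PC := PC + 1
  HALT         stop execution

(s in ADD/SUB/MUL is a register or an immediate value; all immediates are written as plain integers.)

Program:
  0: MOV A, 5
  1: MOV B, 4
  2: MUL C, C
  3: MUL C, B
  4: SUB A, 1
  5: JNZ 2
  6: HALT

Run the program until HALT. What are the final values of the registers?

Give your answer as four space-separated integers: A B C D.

Answer: 0 4 0 0

Derivation:
Step 1: PC=0 exec 'MOV A, 5'. After: A=5 B=0 C=0 D=0 ZF=0 PC=1
Step 2: PC=1 exec 'MOV B, 4'. After: A=5 B=4 C=0 D=0 ZF=0 PC=2
Step 3: PC=2 exec 'MUL C, C'. After: A=5 B=4 C=0 D=0 ZF=1 PC=3
Step 4: PC=3 exec 'MUL C, B'. After: A=5 B=4 C=0 D=0 ZF=1 PC=4
Step 5: PC=4 exec 'SUB A, 1'. After: A=4 B=4 C=0 D=0 ZF=0 PC=5
Step 6: PC=5 exec 'JNZ 2'. After: A=4 B=4 C=0 D=0 ZF=0 PC=2
Step 7: PC=2 exec 'MUL C, C'. After: A=4 B=4 C=0 D=0 ZF=1 PC=3
Step 8: PC=3 exec 'MUL C, B'. After: A=4 B=4 C=0 D=0 ZF=1 PC=4
Step 9: PC=4 exec 'SUB A, 1'. After: A=3 B=4 C=0 D=0 ZF=0 PC=5
Step 10: PC=5 exec 'JNZ 2'. After: A=3 B=4 C=0 D=0 ZF=0 PC=2
Step 11: PC=2 exec 'MUL C, C'. After: A=3 B=4 C=0 D=0 ZF=1 PC=3
Step 12: PC=3 exec 'MUL C, B'. After: A=3 B=4 C=0 D=0 ZF=1 PC=4
Step 13: PC=4 exec 'SUB A, 1'. After: A=2 B=4 C=0 D=0 ZF=0 PC=5
Step 14: PC=5 exec 'JNZ 2'. After: A=2 B=4 C=0 D=0 ZF=0 PC=2
Step 15: PC=2 exec 'MUL C, C'. After: A=2 B=4 C=0 D=0 ZF=1 PC=3
Step 16: PC=3 exec 'MUL C, B'. After: A=2 B=4 C=0 D=0 ZF=1 PC=4
Step 17: PC=4 exec 'SUB A, 1'. After: A=1 B=4 C=0 D=0 ZF=0 PC=5
Step 18: PC=5 exec 'JNZ 2'. After: A=1 B=4 C=0 D=0 ZF=0 PC=2
Step 19: PC=2 exec 'MUL C, C'. After: A=1 B=4 C=0 D=0 ZF=1 PC=3
Step 20: PC=3 exec 'MUL C, B'. After: A=1 B=4 C=0 D=0 ZF=1 PC=4
Step 21: PC=4 exec 'SUB A, 1'. After: A=0 B=4 C=0 D=0 ZF=1 PC=5
Step 22: PC=5 exec 'JNZ 2'. After: A=0 B=4 C=0 D=0 ZF=1 PC=6
Step 23: PC=6 exec 'HALT'. After: A=0 B=4 C=0 D=0 ZF=1 PC=6 HALTED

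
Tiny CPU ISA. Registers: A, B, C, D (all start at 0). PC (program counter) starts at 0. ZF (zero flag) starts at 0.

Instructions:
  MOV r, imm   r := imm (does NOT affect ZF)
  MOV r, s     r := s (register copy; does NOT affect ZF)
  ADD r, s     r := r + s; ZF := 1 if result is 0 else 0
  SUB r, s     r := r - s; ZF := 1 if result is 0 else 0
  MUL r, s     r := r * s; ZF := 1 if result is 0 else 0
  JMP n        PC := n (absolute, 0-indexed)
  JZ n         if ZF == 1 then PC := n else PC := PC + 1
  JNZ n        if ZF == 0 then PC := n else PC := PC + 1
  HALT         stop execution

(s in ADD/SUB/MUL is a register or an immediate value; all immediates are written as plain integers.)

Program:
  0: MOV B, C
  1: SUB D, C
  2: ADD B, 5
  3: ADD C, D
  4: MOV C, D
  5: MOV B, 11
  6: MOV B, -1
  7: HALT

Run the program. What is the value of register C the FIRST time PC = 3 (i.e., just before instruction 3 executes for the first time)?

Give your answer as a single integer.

Step 1: PC=0 exec 'MOV B, C'. After: A=0 B=0 C=0 D=0 ZF=0 PC=1
Step 2: PC=1 exec 'SUB D, C'. After: A=0 B=0 C=0 D=0 ZF=1 PC=2
Step 3: PC=2 exec 'ADD B, 5'. After: A=0 B=5 C=0 D=0 ZF=0 PC=3
First time PC=3: C=0

0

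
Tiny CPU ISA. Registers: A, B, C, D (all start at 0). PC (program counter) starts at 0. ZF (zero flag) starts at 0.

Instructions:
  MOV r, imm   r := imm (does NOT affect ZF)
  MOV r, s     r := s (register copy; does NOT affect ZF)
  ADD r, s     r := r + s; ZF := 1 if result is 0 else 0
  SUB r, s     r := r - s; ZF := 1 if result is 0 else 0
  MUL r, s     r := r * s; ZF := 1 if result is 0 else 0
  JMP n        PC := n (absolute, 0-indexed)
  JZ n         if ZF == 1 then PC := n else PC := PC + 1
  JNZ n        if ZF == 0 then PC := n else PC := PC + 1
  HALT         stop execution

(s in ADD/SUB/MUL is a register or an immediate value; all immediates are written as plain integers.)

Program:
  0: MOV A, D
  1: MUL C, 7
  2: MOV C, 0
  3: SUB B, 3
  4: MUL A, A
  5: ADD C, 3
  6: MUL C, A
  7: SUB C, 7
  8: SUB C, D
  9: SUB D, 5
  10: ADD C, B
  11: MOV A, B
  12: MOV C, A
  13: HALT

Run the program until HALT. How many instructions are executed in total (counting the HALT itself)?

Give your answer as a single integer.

Step 1: PC=0 exec 'MOV A, D'. After: A=0 B=0 C=0 D=0 ZF=0 PC=1
Step 2: PC=1 exec 'MUL C, 7'. After: A=0 B=0 C=0 D=0 ZF=1 PC=2
Step 3: PC=2 exec 'MOV C, 0'. After: A=0 B=0 C=0 D=0 ZF=1 PC=3
Step 4: PC=3 exec 'SUB B, 3'. After: A=0 B=-3 C=0 D=0 ZF=0 PC=4
Step 5: PC=4 exec 'MUL A, A'. After: A=0 B=-3 C=0 D=0 ZF=1 PC=5
Step 6: PC=5 exec 'ADD C, 3'. After: A=0 B=-3 C=3 D=0 ZF=0 PC=6
Step 7: PC=6 exec 'MUL C, A'. After: A=0 B=-3 C=0 D=0 ZF=1 PC=7
Step 8: PC=7 exec 'SUB C, 7'. After: A=0 B=-3 C=-7 D=0 ZF=0 PC=8
Step 9: PC=8 exec 'SUB C, D'. After: A=0 B=-3 C=-7 D=0 ZF=0 PC=9
Step 10: PC=9 exec 'SUB D, 5'. After: A=0 B=-3 C=-7 D=-5 ZF=0 PC=10
Step 11: PC=10 exec 'ADD C, B'. After: A=0 B=-3 C=-10 D=-5 ZF=0 PC=11
Step 12: PC=11 exec 'MOV A, B'. After: A=-3 B=-3 C=-10 D=-5 ZF=0 PC=12
Step 13: PC=12 exec 'MOV C, A'. After: A=-3 B=-3 C=-3 D=-5 ZF=0 PC=13
Step 14: PC=13 exec 'HALT'. After: A=-3 B=-3 C=-3 D=-5 ZF=0 PC=13 HALTED
Total instructions executed: 14

Answer: 14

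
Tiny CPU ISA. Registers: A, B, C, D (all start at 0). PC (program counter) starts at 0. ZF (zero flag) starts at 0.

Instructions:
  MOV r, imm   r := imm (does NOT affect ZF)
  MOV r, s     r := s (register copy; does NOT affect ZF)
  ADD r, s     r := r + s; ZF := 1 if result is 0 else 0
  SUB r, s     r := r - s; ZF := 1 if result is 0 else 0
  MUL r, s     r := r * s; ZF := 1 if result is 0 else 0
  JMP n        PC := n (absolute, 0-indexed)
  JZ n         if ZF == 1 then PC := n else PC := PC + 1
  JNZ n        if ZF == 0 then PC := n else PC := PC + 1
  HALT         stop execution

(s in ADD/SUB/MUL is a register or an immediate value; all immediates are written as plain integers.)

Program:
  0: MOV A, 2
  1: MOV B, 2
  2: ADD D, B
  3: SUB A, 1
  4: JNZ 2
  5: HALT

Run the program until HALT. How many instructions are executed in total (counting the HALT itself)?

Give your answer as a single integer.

Answer: 9

Derivation:
Step 1: PC=0 exec 'MOV A, 2'. After: A=2 B=0 C=0 D=0 ZF=0 PC=1
Step 2: PC=1 exec 'MOV B, 2'. After: A=2 B=2 C=0 D=0 ZF=0 PC=2
Step 3: PC=2 exec 'ADD D, B'. After: A=2 B=2 C=0 D=2 ZF=0 PC=3
Step 4: PC=3 exec 'SUB A, 1'. After: A=1 B=2 C=0 D=2 ZF=0 PC=4
Step 5: PC=4 exec 'JNZ 2'. After: A=1 B=2 C=0 D=2 ZF=0 PC=2
Step 6: PC=2 exec 'ADD D, B'. After: A=1 B=2 C=0 D=4 ZF=0 PC=3
Step 7: PC=3 exec 'SUB A, 1'. After: A=0 B=2 C=0 D=4 ZF=1 PC=4
Step 8: PC=4 exec 'JNZ 2'. After: A=0 B=2 C=0 D=4 ZF=1 PC=5
Step 9: PC=5 exec 'HALT'. After: A=0 B=2 C=0 D=4 ZF=1 PC=5 HALTED
Total instructions executed: 9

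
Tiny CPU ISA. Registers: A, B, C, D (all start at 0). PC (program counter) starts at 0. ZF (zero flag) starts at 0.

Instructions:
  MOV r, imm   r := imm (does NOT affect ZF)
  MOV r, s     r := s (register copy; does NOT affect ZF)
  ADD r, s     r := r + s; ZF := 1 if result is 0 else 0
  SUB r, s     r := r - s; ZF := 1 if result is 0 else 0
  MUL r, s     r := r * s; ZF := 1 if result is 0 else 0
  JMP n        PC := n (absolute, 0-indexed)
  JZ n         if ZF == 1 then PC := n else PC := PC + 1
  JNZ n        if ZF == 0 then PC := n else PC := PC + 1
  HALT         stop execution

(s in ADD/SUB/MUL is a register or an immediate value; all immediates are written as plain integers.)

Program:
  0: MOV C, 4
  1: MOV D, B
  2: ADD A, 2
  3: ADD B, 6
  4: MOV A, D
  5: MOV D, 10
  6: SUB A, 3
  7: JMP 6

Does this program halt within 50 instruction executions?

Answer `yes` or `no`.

Step 1: PC=0 exec 'MOV C, 4'. After: A=0 B=0 C=4 D=0 ZF=0 PC=1
Step 2: PC=1 exec 'MOV D, B'. After: A=0 B=0 C=4 D=0 ZF=0 PC=2
Step 3: PC=2 exec 'ADD A, 2'. After: A=2 B=0 C=4 D=0 ZF=0 PC=3
Step 4: PC=3 exec 'ADD B, 6'. After: A=2 B=6 C=4 D=0 ZF=0 PC=4
Step 5: PC=4 exec 'MOV A, D'. After: A=0 B=6 C=4 D=0 ZF=0 PC=5
Step 6: PC=5 exec 'MOV D, 10'. After: A=0 B=6 C=4 D=10 ZF=0 PC=6
Step 7: PC=6 exec 'SUB A, 3'. After: A=-3 B=6 C=4 D=10 ZF=0 PC=7
Step 8: PC=7 exec 'JMP 6'. After: A=-3 B=6 C=4 D=10 ZF=0 PC=6
Step 9: PC=6 exec 'SUB A, 3'. After: A=-6 B=6 C=4 D=10 ZF=0 PC=7
Step 10: PC=7 exec 'JMP 6'. After: A=-6 B=6 C=4 D=10 ZF=0 PC=6
Step 11: PC=6 exec 'SUB A, 3'. After: A=-9 B=6 C=4 D=10 ZF=0 PC=7
Step 12: PC=7 exec 'JMP 6'. After: A=-9 B=6 C=4 D=10 ZF=0 PC=6
Step 13: PC=6 exec 'SUB A, 3'. After: A=-12 B=6 C=4 D=10 ZF=0 PC=7
Step 14: PC=7 exec 'JMP 6'. After: A=-12 B=6 C=4 D=10 ZF=0 PC=6
Step 15: PC=6 exec 'SUB A, 3'. After: A=-15 B=6 C=4 D=10 ZF=0 PC=7
After 50 steps: not halted. PC revisits the same instructions with no path to HALT; will never halt.

Answer: no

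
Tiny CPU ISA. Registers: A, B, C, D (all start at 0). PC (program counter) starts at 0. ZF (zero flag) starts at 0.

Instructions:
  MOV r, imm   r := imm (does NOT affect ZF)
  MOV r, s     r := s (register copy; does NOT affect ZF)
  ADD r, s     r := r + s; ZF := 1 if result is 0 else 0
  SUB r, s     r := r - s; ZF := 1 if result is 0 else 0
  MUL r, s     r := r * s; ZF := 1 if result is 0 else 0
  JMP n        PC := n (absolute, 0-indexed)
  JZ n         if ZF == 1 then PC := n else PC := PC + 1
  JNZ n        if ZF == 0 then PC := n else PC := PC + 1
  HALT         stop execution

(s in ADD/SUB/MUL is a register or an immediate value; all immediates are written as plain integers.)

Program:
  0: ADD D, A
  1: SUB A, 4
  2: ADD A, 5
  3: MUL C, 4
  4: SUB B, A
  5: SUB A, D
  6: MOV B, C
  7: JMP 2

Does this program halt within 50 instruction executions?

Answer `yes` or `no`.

Step 1: PC=0 exec 'ADD D, A'. After: A=0 B=0 C=0 D=0 ZF=1 PC=1
Step 2: PC=1 exec 'SUB A, 4'. After: A=-4 B=0 C=0 D=0 ZF=0 PC=2
Step 3: PC=2 exec 'ADD A, 5'. After: A=1 B=0 C=0 D=0 ZF=0 PC=3
Step 4: PC=3 exec 'MUL C, 4'. After: A=1 B=0 C=0 D=0 ZF=1 PC=4
Step 5: PC=4 exec 'SUB B, A'. After: A=1 B=-1 C=0 D=0 ZF=0 PC=5
Step 6: PC=5 exec 'SUB A, D'. After: A=1 B=-1 C=0 D=0 ZF=0 PC=6
Step 7: PC=6 exec 'MOV B, C'. After: A=1 B=0 C=0 D=0 ZF=0 PC=7
Step 8: PC=7 exec 'JMP 2'. After: A=1 B=0 C=0 D=0 ZF=0 PC=2
Step 9: PC=2 exec 'ADD A, 5'. After: A=6 B=0 C=0 D=0 ZF=0 PC=3
Step 10: PC=3 exec 'MUL C, 4'. After: A=6 B=0 C=0 D=0 ZF=1 PC=4
Step 11: PC=4 exec 'SUB B, A'. After: A=6 B=-6 C=0 D=0 ZF=0 PC=5
Step 12: PC=5 exec 'SUB A, D'. After: A=6 B=-6 C=0 D=0 ZF=0 PC=6
Step 13: PC=6 exec 'MOV B, C'. After: A=6 B=0 C=0 D=0 ZF=0 PC=7
Step 14: PC=7 exec 'JMP 2'. After: A=6 B=0 C=0 D=0 ZF=0 PC=2
Step 15: PC=2 exec 'ADD A, 5'. After: A=11 B=0 C=0 D=0 ZF=0 PC=3
After 50 steps: not halted. PC revisits the same instructions with no path to HALT; will never halt.

Answer: no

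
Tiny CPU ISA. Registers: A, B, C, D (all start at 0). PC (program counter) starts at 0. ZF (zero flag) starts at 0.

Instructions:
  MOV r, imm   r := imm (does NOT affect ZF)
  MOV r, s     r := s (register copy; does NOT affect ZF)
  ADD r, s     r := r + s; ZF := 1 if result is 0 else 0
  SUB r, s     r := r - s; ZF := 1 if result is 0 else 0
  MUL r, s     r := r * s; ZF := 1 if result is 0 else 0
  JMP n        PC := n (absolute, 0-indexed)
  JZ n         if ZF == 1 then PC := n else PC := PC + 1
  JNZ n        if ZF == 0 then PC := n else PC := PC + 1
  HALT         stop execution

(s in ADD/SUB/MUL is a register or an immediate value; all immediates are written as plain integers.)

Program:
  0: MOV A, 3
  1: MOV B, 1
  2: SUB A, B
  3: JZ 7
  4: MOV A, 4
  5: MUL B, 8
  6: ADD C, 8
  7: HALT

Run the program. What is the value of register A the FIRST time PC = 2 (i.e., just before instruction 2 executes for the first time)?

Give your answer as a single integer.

Step 1: PC=0 exec 'MOV A, 3'. After: A=3 B=0 C=0 D=0 ZF=0 PC=1
Step 2: PC=1 exec 'MOV B, 1'. After: A=3 B=1 C=0 D=0 ZF=0 PC=2
First time PC=2: A=3

3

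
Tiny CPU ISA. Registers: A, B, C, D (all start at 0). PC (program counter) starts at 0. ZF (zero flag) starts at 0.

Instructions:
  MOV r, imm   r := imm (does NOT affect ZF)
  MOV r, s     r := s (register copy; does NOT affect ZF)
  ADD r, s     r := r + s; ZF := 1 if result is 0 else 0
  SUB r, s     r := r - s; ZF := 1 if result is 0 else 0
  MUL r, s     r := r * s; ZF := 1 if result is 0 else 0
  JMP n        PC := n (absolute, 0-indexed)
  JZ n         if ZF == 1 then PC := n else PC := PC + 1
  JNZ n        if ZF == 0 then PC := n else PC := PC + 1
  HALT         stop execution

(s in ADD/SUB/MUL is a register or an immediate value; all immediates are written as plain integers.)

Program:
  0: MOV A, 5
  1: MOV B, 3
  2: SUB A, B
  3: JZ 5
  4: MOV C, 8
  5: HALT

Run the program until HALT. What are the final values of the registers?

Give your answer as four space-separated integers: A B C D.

Answer: 2 3 8 0

Derivation:
Step 1: PC=0 exec 'MOV A, 5'. After: A=5 B=0 C=0 D=0 ZF=0 PC=1
Step 2: PC=1 exec 'MOV B, 3'. After: A=5 B=3 C=0 D=0 ZF=0 PC=2
Step 3: PC=2 exec 'SUB A, B'. After: A=2 B=3 C=0 D=0 ZF=0 PC=3
Step 4: PC=3 exec 'JZ 5'. After: A=2 B=3 C=0 D=0 ZF=0 PC=4
Step 5: PC=4 exec 'MOV C, 8'. After: A=2 B=3 C=8 D=0 ZF=0 PC=5
Step 6: PC=5 exec 'HALT'. After: A=2 B=3 C=8 D=0 ZF=0 PC=5 HALTED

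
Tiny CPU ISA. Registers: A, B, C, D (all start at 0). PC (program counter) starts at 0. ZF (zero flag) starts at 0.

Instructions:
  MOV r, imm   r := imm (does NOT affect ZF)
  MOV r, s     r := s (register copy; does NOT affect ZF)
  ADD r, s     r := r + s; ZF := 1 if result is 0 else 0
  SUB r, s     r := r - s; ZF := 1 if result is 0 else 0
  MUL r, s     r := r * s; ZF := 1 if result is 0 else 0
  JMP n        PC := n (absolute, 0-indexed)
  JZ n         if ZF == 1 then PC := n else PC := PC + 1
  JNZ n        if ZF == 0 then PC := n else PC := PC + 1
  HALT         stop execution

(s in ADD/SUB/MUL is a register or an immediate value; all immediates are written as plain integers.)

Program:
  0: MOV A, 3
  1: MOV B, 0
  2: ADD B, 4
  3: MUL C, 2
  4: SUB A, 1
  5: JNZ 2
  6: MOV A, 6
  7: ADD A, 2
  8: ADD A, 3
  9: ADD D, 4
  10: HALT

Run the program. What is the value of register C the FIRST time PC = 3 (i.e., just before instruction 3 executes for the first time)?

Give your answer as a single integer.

Step 1: PC=0 exec 'MOV A, 3'. After: A=3 B=0 C=0 D=0 ZF=0 PC=1
Step 2: PC=1 exec 'MOV B, 0'. After: A=3 B=0 C=0 D=0 ZF=0 PC=2
Step 3: PC=2 exec 'ADD B, 4'. After: A=3 B=4 C=0 D=0 ZF=0 PC=3
First time PC=3: C=0

0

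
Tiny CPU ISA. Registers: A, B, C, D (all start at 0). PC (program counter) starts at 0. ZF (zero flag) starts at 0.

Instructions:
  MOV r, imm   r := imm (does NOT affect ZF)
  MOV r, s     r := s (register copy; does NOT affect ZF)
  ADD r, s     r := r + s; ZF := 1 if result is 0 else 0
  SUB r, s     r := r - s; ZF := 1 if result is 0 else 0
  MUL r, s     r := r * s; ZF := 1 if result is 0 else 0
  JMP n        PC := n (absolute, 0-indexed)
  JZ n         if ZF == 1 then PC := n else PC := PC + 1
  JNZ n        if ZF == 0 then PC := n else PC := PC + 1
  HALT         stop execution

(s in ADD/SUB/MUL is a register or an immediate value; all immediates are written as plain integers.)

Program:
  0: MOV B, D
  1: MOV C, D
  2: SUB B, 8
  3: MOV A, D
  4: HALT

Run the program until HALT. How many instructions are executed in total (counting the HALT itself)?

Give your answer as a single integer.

Step 1: PC=0 exec 'MOV B, D'. After: A=0 B=0 C=0 D=0 ZF=0 PC=1
Step 2: PC=1 exec 'MOV C, D'. After: A=0 B=0 C=0 D=0 ZF=0 PC=2
Step 3: PC=2 exec 'SUB B, 8'. After: A=0 B=-8 C=0 D=0 ZF=0 PC=3
Step 4: PC=3 exec 'MOV A, D'. After: A=0 B=-8 C=0 D=0 ZF=0 PC=4
Step 5: PC=4 exec 'HALT'. After: A=0 B=-8 C=0 D=0 ZF=0 PC=4 HALTED
Total instructions executed: 5

Answer: 5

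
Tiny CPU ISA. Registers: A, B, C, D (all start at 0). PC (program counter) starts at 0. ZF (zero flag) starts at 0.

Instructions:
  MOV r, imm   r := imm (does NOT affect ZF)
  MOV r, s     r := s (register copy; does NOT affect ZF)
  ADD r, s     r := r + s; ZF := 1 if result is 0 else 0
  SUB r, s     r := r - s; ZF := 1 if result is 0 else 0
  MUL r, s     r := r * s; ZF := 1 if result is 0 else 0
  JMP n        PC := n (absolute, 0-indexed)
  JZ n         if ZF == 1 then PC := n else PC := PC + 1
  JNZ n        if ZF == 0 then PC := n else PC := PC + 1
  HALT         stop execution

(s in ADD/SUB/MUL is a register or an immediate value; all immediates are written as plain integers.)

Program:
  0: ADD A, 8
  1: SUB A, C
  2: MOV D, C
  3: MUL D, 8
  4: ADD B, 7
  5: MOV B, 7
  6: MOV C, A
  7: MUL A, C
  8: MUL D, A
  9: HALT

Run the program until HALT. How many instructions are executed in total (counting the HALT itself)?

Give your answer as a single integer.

Answer: 10

Derivation:
Step 1: PC=0 exec 'ADD A, 8'. After: A=8 B=0 C=0 D=0 ZF=0 PC=1
Step 2: PC=1 exec 'SUB A, C'. After: A=8 B=0 C=0 D=0 ZF=0 PC=2
Step 3: PC=2 exec 'MOV D, C'. After: A=8 B=0 C=0 D=0 ZF=0 PC=3
Step 4: PC=3 exec 'MUL D, 8'. After: A=8 B=0 C=0 D=0 ZF=1 PC=4
Step 5: PC=4 exec 'ADD B, 7'. After: A=8 B=7 C=0 D=0 ZF=0 PC=5
Step 6: PC=5 exec 'MOV B, 7'. After: A=8 B=7 C=0 D=0 ZF=0 PC=6
Step 7: PC=6 exec 'MOV C, A'. After: A=8 B=7 C=8 D=0 ZF=0 PC=7
Step 8: PC=7 exec 'MUL A, C'. After: A=64 B=7 C=8 D=0 ZF=0 PC=8
Step 9: PC=8 exec 'MUL D, A'. After: A=64 B=7 C=8 D=0 ZF=1 PC=9
Step 10: PC=9 exec 'HALT'. After: A=64 B=7 C=8 D=0 ZF=1 PC=9 HALTED
Total instructions executed: 10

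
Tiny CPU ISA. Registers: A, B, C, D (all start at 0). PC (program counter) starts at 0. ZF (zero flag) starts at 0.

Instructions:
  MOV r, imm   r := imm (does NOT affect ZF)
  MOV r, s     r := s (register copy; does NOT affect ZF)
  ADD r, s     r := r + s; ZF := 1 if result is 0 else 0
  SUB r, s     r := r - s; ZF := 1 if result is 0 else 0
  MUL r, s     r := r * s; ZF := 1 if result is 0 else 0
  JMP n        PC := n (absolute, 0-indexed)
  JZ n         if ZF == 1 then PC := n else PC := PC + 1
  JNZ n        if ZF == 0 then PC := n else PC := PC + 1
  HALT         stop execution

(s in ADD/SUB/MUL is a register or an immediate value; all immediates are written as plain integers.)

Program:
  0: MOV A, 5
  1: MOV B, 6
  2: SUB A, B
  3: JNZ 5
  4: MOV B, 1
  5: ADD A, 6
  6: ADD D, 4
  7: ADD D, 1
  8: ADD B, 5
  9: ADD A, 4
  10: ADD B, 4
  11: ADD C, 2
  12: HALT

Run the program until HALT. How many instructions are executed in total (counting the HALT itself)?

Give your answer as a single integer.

Step 1: PC=0 exec 'MOV A, 5'. After: A=5 B=0 C=0 D=0 ZF=0 PC=1
Step 2: PC=1 exec 'MOV B, 6'. After: A=5 B=6 C=0 D=0 ZF=0 PC=2
Step 3: PC=2 exec 'SUB A, B'. After: A=-1 B=6 C=0 D=0 ZF=0 PC=3
Step 4: PC=3 exec 'JNZ 5'. After: A=-1 B=6 C=0 D=0 ZF=0 PC=5
Step 5: PC=5 exec 'ADD A, 6'. After: A=5 B=6 C=0 D=0 ZF=0 PC=6
Step 6: PC=6 exec 'ADD D, 4'. After: A=5 B=6 C=0 D=4 ZF=0 PC=7
Step 7: PC=7 exec 'ADD D, 1'. After: A=5 B=6 C=0 D=5 ZF=0 PC=8
Step 8: PC=8 exec 'ADD B, 5'. After: A=5 B=11 C=0 D=5 ZF=0 PC=9
Step 9: PC=9 exec 'ADD A, 4'. After: A=9 B=11 C=0 D=5 ZF=0 PC=10
Step 10: PC=10 exec 'ADD B, 4'. After: A=9 B=15 C=0 D=5 ZF=0 PC=11
Step 11: PC=11 exec 'ADD C, 2'. After: A=9 B=15 C=2 D=5 ZF=0 PC=12
Step 12: PC=12 exec 'HALT'. After: A=9 B=15 C=2 D=5 ZF=0 PC=12 HALTED
Total instructions executed: 12

Answer: 12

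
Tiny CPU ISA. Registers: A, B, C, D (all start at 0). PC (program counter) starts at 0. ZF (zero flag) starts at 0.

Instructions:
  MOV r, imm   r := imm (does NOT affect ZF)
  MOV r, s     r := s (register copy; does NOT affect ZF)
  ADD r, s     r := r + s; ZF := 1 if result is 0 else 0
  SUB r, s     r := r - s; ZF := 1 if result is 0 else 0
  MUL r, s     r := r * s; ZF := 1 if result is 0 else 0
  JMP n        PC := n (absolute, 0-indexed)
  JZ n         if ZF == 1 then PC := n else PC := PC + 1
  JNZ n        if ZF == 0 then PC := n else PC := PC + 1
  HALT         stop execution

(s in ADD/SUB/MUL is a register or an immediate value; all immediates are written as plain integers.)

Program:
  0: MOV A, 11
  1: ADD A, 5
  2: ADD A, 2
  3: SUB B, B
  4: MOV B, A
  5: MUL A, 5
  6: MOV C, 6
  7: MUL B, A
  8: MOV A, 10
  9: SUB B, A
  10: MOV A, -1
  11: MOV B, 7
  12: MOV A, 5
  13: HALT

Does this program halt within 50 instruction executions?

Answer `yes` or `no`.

Step 1: PC=0 exec 'MOV A, 11'. After: A=11 B=0 C=0 D=0 ZF=0 PC=1
Step 2: PC=1 exec 'ADD A, 5'. After: A=16 B=0 C=0 D=0 ZF=0 PC=2
Step 3: PC=2 exec 'ADD A, 2'. After: A=18 B=0 C=0 D=0 ZF=0 PC=3
Step 4: PC=3 exec 'SUB B, B'. After: A=18 B=0 C=0 D=0 ZF=1 PC=4
Step 5: PC=4 exec 'MOV B, A'. After: A=18 B=18 C=0 D=0 ZF=1 PC=5
Step 6: PC=5 exec 'MUL A, 5'. After: A=90 B=18 C=0 D=0 ZF=0 PC=6
Step 7: PC=6 exec 'MOV C, 6'. After: A=90 B=18 C=6 D=0 ZF=0 PC=7
Step 8: PC=7 exec 'MUL B, A'. After: A=90 B=1620 C=6 D=0 ZF=0 PC=8
Step 9: PC=8 exec 'MOV A, 10'. After: A=10 B=1620 C=6 D=0 ZF=0 PC=9
Step 10: PC=9 exec 'SUB B, A'. After: A=10 B=1610 C=6 D=0 ZF=0 PC=10
Step 11: PC=10 exec 'MOV A, -1'. After: A=-1 B=1610 C=6 D=0 ZF=0 PC=11
Step 12: PC=11 exec 'MOV B, 7'. After: A=-1 B=7 C=6 D=0 ZF=0 PC=12
Step 13: PC=12 exec 'MOV A, 5'. After: A=5 B=7 C=6 D=0 ZF=0 PC=13
Step 14: PC=13 exec 'HALT'. After: A=5 B=7 C=6 D=0 ZF=0 PC=13 HALTED

Answer: yes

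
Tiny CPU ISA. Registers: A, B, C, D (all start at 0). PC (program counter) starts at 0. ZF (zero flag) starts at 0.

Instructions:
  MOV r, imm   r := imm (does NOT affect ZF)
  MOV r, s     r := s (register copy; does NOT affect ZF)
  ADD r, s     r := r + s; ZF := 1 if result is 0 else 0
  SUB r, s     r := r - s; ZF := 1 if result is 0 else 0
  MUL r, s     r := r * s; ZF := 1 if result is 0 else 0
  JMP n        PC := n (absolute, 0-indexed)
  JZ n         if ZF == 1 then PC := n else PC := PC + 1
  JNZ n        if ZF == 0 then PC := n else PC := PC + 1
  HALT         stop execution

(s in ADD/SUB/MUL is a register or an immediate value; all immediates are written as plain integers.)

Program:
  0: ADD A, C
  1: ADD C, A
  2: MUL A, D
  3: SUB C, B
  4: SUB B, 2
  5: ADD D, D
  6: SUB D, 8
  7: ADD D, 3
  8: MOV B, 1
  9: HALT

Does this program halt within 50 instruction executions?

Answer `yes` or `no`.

Answer: yes

Derivation:
Step 1: PC=0 exec 'ADD A, C'. After: A=0 B=0 C=0 D=0 ZF=1 PC=1
Step 2: PC=1 exec 'ADD C, A'. After: A=0 B=0 C=0 D=0 ZF=1 PC=2
Step 3: PC=2 exec 'MUL A, D'. After: A=0 B=0 C=0 D=0 ZF=1 PC=3
Step 4: PC=3 exec 'SUB C, B'. After: A=0 B=0 C=0 D=0 ZF=1 PC=4
Step 5: PC=4 exec 'SUB B, 2'. After: A=0 B=-2 C=0 D=0 ZF=0 PC=5
Step 6: PC=5 exec 'ADD D, D'. After: A=0 B=-2 C=0 D=0 ZF=1 PC=6
Step 7: PC=6 exec 'SUB D, 8'. After: A=0 B=-2 C=0 D=-8 ZF=0 PC=7
Step 8: PC=7 exec 'ADD D, 3'. After: A=0 B=-2 C=0 D=-5 ZF=0 PC=8
Step 9: PC=8 exec 'MOV B, 1'. After: A=0 B=1 C=0 D=-5 ZF=0 PC=9
Step 10: PC=9 exec 'HALT'. After: A=0 B=1 C=0 D=-5 ZF=0 PC=9 HALTED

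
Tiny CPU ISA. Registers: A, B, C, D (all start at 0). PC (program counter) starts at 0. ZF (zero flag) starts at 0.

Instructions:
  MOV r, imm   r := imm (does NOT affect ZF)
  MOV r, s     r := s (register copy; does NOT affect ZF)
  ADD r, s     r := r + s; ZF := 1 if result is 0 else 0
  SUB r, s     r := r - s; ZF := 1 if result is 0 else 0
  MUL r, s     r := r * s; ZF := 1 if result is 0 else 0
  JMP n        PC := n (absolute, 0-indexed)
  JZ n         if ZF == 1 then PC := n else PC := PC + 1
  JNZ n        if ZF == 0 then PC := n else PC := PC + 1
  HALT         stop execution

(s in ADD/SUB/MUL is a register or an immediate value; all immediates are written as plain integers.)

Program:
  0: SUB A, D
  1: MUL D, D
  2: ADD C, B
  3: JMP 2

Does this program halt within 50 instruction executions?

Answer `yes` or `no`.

Answer: no

Derivation:
Step 1: PC=0 exec 'SUB A, D'. After: A=0 B=0 C=0 D=0 ZF=1 PC=1
Step 2: PC=1 exec 'MUL D, D'. After: A=0 B=0 C=0 D=0 ZF=1 PC=2
Step 3: PC=2 exec 'ADD C, B'. After: A=0 B=0 C=0 D=0 ZF=1 PC=3
Step 4: PC=3 exec 'JMP 2'. After: A=0 B=0 C=0 D=0 ZF=1 PC=2
State after step 4 equals state after step 2: the program is in a cycle of length 2 and will never halt.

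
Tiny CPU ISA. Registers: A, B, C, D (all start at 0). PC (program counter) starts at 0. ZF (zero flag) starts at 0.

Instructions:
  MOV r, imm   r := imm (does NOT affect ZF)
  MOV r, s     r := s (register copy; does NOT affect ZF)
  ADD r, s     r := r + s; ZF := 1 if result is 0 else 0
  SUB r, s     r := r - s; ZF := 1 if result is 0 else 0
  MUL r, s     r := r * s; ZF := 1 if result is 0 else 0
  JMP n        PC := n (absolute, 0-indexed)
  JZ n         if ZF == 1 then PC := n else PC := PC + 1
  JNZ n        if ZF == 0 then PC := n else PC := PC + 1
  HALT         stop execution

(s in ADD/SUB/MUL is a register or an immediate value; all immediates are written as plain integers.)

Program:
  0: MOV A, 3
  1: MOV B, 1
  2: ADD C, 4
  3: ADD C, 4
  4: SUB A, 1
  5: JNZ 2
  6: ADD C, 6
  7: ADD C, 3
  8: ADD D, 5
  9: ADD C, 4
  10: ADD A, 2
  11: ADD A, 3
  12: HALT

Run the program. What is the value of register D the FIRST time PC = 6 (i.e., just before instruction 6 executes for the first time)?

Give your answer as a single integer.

Step 1: PC=0 exec 'MOV A, 3'. After: A=3 B=0 C=0 D=0 ZF=0 PC=1
Step 2: PC=1 exec 'MOV B, 1'. After: A=3 B=1 C=0 D=0 ZF=0 PC=2
Step 3: PC=2 exec 'ADD C, 4'. After: A=3 B=1 C=4 D=0 ZF=0 PC=3
Step 4: PC=3 exec 'ADD C, 4'. After: A=3 B=1 C=8 D=0 ZF=0 PC=4
Step 5: PC=4 exec 'SUB A, 1'. After: A=2 B=1 C=8 D=0 ZF=0 PC=5
Step 6: PC=5 exec 'JNZ 2'. After: A=2 B=1 C=8 D=0 ZF=0 PC=2
Step 7: PC=2 exec 'ADD C, 4'. After: A=2 B=1 C=12 D=0 ZF=0 PC=3
Step 8: PC=3 exec 'ADD C, 4'. After: A=2 B=1 C=16 D=0 ZF=0 PC=4
Step 9: PC=4 exec 'SUB A, 1'. After: A=1 B=1 C=16 D=0 ZF=0 PC=5
Step 10: PC=5 exec 'JNZ 2'. After: A=1 B=1 C=16 D=0 ZF=0 PC=2
Step 11: PC=2 exec 'ADD C, 4'. After: A=1 B=1 C=20 D=0 ZF=0 PC=3
Step 12: PC=3 exec 'ADD C, 4'. After: A=1 B=1 C=24 D=0 ZF=0 PC=4
Step 13: PC=4 exec 'SUB A, 1'. After: A=0 B=1 C=24 D=0 ZF=1 PC=5
Step 14: PC=5 exec 'JNZ 2'. After: A=0 B=1 C=24 D=0 ZF=1 PC=6
First time PC=6: D=0

0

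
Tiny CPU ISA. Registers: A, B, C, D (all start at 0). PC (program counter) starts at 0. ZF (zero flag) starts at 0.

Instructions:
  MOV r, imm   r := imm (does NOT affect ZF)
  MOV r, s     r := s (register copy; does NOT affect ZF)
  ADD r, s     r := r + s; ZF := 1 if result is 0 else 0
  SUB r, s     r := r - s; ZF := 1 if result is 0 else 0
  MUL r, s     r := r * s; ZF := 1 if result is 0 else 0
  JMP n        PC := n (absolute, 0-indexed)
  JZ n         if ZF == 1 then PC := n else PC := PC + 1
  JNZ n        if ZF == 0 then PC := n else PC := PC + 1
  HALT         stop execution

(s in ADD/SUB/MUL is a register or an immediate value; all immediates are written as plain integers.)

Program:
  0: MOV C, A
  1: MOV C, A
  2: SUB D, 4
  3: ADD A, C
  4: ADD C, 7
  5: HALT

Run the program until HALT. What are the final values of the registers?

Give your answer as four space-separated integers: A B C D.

Answer: 0 0 7 -4

Derivation:
Step 1: PC=0 exec 'MOV C, A'. After: A=0 B=0 C=0 D=0 ZF=0 PC=1
Step 2: PC=1 exec 'MOV C, A'. After: A=0 B=0 C=0 D=0 ZF=0 PC=2
Step 3: PC=2 exec 'SUB D, 4'. After: A=0 B=0 C=0 D=-4 ZF=0 PC=3
Step 4: PC=3 exec 'ADD A, C'. After: A=0 B=0 C=0 D=-4 ZF=1 PC=4
Step 5: PC=4 exec 'ADD C, 7'. After: A=0 B=0 C=7 D=-4 ZF=0 PC=5
Step 6: PC=5 exec 'HALT'. After: A=0 B=0 C=7 D=-4 ZF=0 PC=5 HALTED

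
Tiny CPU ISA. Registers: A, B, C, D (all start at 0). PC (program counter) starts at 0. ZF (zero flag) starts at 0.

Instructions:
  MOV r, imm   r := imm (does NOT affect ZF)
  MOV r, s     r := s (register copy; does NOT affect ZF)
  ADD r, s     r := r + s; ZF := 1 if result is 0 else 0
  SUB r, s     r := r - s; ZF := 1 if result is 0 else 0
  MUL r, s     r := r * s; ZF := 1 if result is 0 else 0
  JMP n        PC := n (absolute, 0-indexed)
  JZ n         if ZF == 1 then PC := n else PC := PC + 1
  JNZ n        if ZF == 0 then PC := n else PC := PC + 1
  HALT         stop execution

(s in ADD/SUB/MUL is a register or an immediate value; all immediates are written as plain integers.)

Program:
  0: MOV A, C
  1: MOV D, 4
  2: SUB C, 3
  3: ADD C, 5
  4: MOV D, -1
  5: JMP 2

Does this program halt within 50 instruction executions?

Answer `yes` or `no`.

Step 1: PC=0 exec 'MOV A, C'. After: A=0 B=0 C=0 D=0 ZF=0 PC=1
Step 2: PC=1 exec 'MOV D, 4'. After: A=0 B=0 C=0 D=4 ZF=0 PC=2
Step 3: PC=2 exec 'SUB C, 3'. After: A=0 B=0 C=-3 D=4 ZF=0 PC=3
Step 4: PC=3 exec 'ADD C, 5'. After: A=0 B=0 C=2 D=4 ZF=0 PC=4
Step 5: PC=4 exec 'MOV D, -1'. After: A=0 B=0 C=2 D=-1 ZF=0 PC=5
Step 6: PC=5 exec 'JMP 2'. After: A=0 B=0 C=2 D=-1 ZF=0 PC=2
Step 7: PC=2 exec 'SUB C, 3'. After: A=0 B=0 C=-1 D=-1 ZF=0 PC=3
Step 8: PC=3 exec 'ADD C, 5'. After: A=0 B=0 C=4 D=-1 ZF=0 PC=4
Step 9: PC=4 exec 'MOV D, -1'. After: A=0 B=0 C=4 D=-1 ZF=0 PC=5
Step 10: PC=5 exec 'JMP 2'. After: A=0 B=0 C=4 D=-1 ZF=0 PC=2
Step 11: PC=2 exec 'SUB C, 3'. After: A=0 B=0 C=1 D=-1 ZF=0 PC=3
Step 12: PC=3 exec 'ADD C, 5'. After: A=0 B=0 C=6 D=-1 ZF=0 PC=4
Step 13: PC=4 exec 'MOV D, -1'. After: A=0 B=0 C=6 D=-1 ZF=0 PC=5
Step 14: PC=5 exec 'JMP 2'. After: A=0 B=0 C=6 D=-1 ZF=0 PC=2
Step 15: PC=2 exec 'SUB C, 3'. After: A=0 B=0 C=3 D=-1 ZF=0 PC=3
After 50 steps: not halted. PC revisits the same instructions with no path to HALT; will never halt.

Answer: no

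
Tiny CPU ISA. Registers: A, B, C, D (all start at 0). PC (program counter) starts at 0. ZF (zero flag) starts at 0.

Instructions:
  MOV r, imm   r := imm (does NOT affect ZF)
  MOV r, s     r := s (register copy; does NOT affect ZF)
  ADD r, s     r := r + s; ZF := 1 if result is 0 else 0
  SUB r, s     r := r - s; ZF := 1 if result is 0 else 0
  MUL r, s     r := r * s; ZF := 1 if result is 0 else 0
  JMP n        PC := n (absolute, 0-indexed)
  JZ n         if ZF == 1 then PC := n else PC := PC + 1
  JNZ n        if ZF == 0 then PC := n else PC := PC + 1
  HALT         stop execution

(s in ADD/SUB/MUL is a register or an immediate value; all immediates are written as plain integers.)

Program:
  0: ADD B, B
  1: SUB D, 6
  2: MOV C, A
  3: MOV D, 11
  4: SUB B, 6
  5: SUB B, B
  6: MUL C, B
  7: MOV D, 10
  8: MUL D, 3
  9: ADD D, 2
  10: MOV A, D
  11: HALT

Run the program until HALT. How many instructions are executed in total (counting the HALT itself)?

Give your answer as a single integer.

Answer: 12

Derivation:
Step 1: PC=0 exec 'ADD B, B'. After: A=0 B=0 C=0 D=0 ZF=1 PC=1
Step 2: PC=1 exec 'SUB D, 6'. After: A=0 B=0 C=0 D=-6 ZF=0 PC=2
Step 3: PC=2 exec 'MOV C, A'. After: A=0 B=0 C=0 D=-6 ZF=0 PC=3
Step 4: PC=3 exec 'MOV D, 11'. After: A=0 B=0 C=0 D=11 ZF=0 PC=4
Step 5: PC=4 exec 'SUB B, 6'. After: A=0 B=-6 C=0 D=11 ZF=0 PC=5
Step 6: PC=5 exec 'SUB B, B'. After: A=0 B=0 C=0 D=11 ZF=1 PC=6
Step 7: PC=6 exec 'MUL C, B'. After: A=0 B=0 C=0 D=11 ZF=1 PC=7
Step 8: PC=7 exec 'MOV D, 10'. After: A=0 B=0 C=0 D=10 ZF=1 PC=8
Step 9: PC=8 exec 'MUL D, 3'. After: A=0 B=0 C=0 D=30 ZF=0 PC=9
Step 10: PC=9 exec 'ADD D, 2'. After: A=0 B=0 C=0 D=32 ZF=0 PC=10
Step 11: PC=10 exec 'MOV A, D'. After: A=32 B=0 C=0 D=32 ZF=0 PC=11
Step 12: PC=11 exec 'HALT'. After: A=32 B=0 C=0 D=32 ZF=0 PC=11 HALTED
Total instructions executed: 12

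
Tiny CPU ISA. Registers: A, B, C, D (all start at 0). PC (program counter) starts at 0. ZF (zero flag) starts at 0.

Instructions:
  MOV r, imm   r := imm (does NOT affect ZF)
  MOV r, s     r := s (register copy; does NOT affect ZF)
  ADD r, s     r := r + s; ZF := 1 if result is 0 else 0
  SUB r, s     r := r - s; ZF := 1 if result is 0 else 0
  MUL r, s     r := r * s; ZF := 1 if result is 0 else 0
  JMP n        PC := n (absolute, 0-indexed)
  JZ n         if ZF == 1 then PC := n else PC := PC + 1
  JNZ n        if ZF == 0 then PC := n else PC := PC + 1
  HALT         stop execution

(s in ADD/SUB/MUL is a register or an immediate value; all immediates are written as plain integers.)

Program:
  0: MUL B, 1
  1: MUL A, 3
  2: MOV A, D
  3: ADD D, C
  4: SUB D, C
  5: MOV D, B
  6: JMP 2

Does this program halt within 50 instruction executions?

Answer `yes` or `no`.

Step 1: PC=0 exec 'MUL B, 1'. After: A=0 B=0 C=0 D=0 ZF=1 PC=1
Step 2: PC=1 exec 'MUL A, 3'. After: A=0 B=0 C=0 D=0 ZF=1 PC=2
Step 3: PC=2 exec 'MOV A, D'. After: A=0 B=0 C=0 D=0 ZF=1 PC=3
Step 4: PC=3 exec 'ADD D, C'. After: A=0 B=0 C=0 D=0 ZF=1 PC=4
Step 5: PC=4 exec 'SUB D, C'. After: A=0 B=0 C=0 D=0 ZF=1 PC=5
Step 6: PC=5 exec 'MOV D, B'. After: A=0 B=0 C=0 D=0 ZF=1 PC=6
Step 7: PC=6 exec 'JMP 2'. After: A=0 B=0 C=0 D=0 ZF=1 PC=2
State after step 7 equals state after step 2: the program is in a cycle of length 5 and will never halt.

Answer: no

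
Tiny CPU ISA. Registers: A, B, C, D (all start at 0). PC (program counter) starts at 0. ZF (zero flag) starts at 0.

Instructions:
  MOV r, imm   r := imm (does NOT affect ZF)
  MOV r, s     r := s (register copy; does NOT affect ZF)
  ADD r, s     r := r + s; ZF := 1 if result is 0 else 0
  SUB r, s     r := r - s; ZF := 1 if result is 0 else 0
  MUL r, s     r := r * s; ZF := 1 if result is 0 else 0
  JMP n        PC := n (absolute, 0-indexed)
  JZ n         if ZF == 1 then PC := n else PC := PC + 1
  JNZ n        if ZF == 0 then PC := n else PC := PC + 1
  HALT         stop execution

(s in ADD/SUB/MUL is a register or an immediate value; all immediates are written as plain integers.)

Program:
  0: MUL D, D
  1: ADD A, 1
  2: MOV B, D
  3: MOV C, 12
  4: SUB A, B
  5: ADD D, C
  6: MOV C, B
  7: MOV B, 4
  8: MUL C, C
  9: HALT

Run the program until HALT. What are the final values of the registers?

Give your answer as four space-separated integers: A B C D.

Answer: 1 4 0 12

Derivation:
Step 1: PC=0 exec 'MUL D, D'. After: A=0 B=0 C=0 D=0 ZF=1 PC=1
Step 2: PC=1 exec 'ADD A, 1'. After: A=1 B=0 C=0 D=0 ZF=0 PC=2
Step 3: PC=2 exec 'MOV B, D'. After: A=1 B=0 C=0 D=0 ZF=0 PC=3
Step 4: PC=3 exec 'MOV C, 12'. After: A=1 B=0 C=12 D=0 ZF=0 PC=4
Step 5: PC=4 exec 'SUB A, B'. After: A=1 B=0 C=12 D=0 ZF=0 PC=5
Step 6: PC=5 exec 'ADD D, C'. After: A=1 B=0 C=12 D=12 ZF=0 PC=6
Step 7: PC=6 exec 'MOV C, B'. After: A=1 B=0 C=0 D=12 ZF=0 PC=7
Step 8: PC=7 exec 'MOV B, 4'. After: A=1 B=4 C=0 D=12 ZF=0 PC=8
Step 9: PC=8 exec 'MUL C, C'. After: A=1 B=4 C=0 D=12 ZF=1 PC=9
Step 10: PC=9 exec 'HALT'. After: A=1 B=4 C=0 D=12 ZF=1 PC=9 HALTED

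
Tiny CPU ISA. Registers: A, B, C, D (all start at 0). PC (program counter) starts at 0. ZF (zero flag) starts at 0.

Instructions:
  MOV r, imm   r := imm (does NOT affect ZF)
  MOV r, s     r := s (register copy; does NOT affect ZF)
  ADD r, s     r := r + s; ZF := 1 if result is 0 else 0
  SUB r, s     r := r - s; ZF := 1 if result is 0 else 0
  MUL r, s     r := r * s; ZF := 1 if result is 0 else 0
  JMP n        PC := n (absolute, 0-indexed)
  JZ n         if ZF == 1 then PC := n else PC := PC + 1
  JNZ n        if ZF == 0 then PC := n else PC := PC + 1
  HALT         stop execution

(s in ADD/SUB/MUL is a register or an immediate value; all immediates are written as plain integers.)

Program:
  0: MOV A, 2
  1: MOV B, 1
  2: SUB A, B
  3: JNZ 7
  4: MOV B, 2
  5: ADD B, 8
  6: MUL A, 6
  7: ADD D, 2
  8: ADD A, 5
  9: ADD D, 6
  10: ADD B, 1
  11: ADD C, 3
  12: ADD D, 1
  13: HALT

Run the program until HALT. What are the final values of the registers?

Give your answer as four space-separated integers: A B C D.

Step 1: PC=0 exec 'MOV A, 2'. After: A=2 B=0 C=0 D=0 ZF=0 PC=1
Step 2: PC=1 exec 'MOV B, 1'. After: A=2 B=1 C=0 D=0 ZF=0 PC=2
Step 3: PC=2 exec 'SUB A, B'. After: A=1 B=1 C=0 D=0 ZF=0 PC=3
Step 4: PC=3 exec 'JNZ 7'. After: A=1 B=1 C=0 D=0 ZF=0 PC=7
Step 5: PC=7 exec 'ADD D, 2'. After: A=1 B=1 C=0 D=2 ZF=0 PC=8
Step 6: PC=8 exec 'ADD A, 5'. After: A=6 B=1 C=0 D=2 ZF=0 PC=9
Step 7: PC=9 exec 'ADD D, 6'. After: A=6 B=1 C=0 D=8 ZF=0 PC=10
Step 8: PC=10 exec 'ADD B, 1'. After: A=6 B=2 C=0 D=8 ZF=0 PC=11
Step 9: PC=11 exec 'ADD C, 3'. After: A=6 B=2 C=3 D=8 ZF=0 PC=12
Step 10: PC=12 exec 'ADD D, 1'. After: A=6 B=2 C=3 D=9 ZF=0 PC=13
Step 11: PC=13 exec 'HALT'. After: A=6 B=2 C=3 D=9 ZF=0 PC=13 HALTED

Answer: 6 2 3 9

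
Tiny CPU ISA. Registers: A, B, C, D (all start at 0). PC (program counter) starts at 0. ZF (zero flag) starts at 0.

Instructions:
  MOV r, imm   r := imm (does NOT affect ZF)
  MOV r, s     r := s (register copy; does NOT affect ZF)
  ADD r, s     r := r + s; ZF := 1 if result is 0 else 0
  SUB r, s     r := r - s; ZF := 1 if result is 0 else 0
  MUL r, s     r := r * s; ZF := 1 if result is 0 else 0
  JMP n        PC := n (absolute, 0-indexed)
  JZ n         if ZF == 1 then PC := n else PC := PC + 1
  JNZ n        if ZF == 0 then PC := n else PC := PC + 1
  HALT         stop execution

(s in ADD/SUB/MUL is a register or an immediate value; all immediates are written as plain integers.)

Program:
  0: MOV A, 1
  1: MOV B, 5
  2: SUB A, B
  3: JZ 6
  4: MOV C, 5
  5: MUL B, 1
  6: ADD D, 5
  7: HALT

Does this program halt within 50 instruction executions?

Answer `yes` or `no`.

Step 1: PC=0 exec 'MOV A, 1'. After: A=1 B=0 C=0 D=0 ZF=0 PC=1
Step 2: PC=1 exec 'MOV B, 5'. After: A=1 B=5 C=0 D=0 ZF=0 PC=2
Step 3: PC=2 exec 'SUB A, B'. After: A=-4 B=5 C=0 D=0 ZF=0 PC=3
Step 4: PC=3 exec 'JZ 6'. After: A=-4 B=5 C=0 D=0 ZF=0 PC=4
Step 5: PC=4 exec 'MOV C, 5'. After: A=-4 B=5 C=5 D=0 ZF=0 PC=5
Step 6: PC=5 exec 'MUL B, 1'. After: A=-4 B=5 C=5 D=0 ZF=0 PC=6
Step 7: PC=6 exec 'ADD D, 5'. After: A=-4 B=5 C=5 D=5 ZF=0 PC=7
Step 8: PC=7 exec 'HALT'. After: A=-4 B=5 C=5 D=5 ZF=0 PC=7 HALTED

Answer: yes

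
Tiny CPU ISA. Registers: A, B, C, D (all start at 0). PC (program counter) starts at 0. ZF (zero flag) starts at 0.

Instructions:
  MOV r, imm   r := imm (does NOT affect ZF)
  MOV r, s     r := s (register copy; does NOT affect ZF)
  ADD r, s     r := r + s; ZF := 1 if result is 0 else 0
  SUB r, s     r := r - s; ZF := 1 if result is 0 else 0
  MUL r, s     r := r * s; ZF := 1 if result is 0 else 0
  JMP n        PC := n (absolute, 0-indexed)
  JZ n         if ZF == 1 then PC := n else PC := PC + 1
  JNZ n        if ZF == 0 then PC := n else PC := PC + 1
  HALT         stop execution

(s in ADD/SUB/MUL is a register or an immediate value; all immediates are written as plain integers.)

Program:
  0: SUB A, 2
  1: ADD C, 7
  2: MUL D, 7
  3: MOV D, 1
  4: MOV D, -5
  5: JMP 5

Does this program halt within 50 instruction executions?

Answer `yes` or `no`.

Step 1: PC=0 exec 'SUB A, 2'. After: A=-2 B=0 C=0 D=0 ZF=0 PC=1
Step 2: PC=1 exec 'ADD C, 7'. After: A=-2 B=0 C=7 D=0 ZF=0 PC=2
Step 3: PC=2 exec 'MUL D, 7'. After: A=-2 B=0 C=7 D=0 ZF=1 PC=3
Step 4: PC=3 exec 'MOV D, 1'. After: A=-2 B=0 C=7 D=1 ZF=1 PC=4
Step 5: PC=4 exec 'MOV D, -5'. After: A=-2 B=0 C=7 D=-5 ZF=1 PC=5
Step 6: PC=5 exec 'JMP 5'. After: A=-2 B=0 C=7 D=-5 ZF=1 PC=5
State after step 6 equals state after step 5: the program is in a cycle of length 1 and will never halt.

Answer: no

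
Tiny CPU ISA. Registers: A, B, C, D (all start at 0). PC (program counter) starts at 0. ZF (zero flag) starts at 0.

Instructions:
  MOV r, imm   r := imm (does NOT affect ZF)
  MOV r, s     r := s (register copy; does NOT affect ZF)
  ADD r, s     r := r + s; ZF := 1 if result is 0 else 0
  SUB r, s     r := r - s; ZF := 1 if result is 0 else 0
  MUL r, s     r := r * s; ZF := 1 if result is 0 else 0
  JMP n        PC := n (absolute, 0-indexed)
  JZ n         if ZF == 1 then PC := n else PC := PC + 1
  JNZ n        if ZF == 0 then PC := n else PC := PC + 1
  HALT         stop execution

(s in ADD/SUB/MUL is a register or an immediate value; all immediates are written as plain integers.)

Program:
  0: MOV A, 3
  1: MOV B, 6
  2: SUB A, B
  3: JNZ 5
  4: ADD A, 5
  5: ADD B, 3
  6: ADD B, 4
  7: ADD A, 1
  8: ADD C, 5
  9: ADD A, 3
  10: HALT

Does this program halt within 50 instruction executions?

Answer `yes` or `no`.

Answer: yes

Derivation:
Step 1: PC=0 exec 'MOV A, 3'. After: A=3 B=0 C=0 D=0 ZF=0 PC=1
Step 2: PC=1 exec 'MOV B, 6'. After: A=3 B=6 C=0 D=0 ZF=0 PC=2
Step 3: PC=2 exec 'SUB A, B'. After: A=-3 B=6 C=0 D=0 ZF=0 PC=3
Step 4: PC=3 exec 'JNZ 5'. After: A=-3 B=6 C=0 D=0 ZF=0 PC=5
Step 5: PC=5 exec 'ADD B, 3'. After: A=-3 B=9 C=0 D=0 ZF=0 PC=6
Step 6: PC=6 exec 'ADD B, 4'. After: A=-3 B=13 C=0 D=0 ZF=0 PC=7
Step 7: PC=7 exec 'ADD A, 1'. After: A=-2 B=13 C=0 D=0 ZF=0 PC=8
Step 8: PC=8 exec 'ADD C, 5'. After: A=-2 B=13 C=5 D=0 ZF=0 PC=9
Step 9: PC=9 exec 'ADD A, 3'. After: A=1 B=13 C=5 D=0 ZF=0 PC=10
Step 10: PC=10 exec 'HALT'. After: A=1 B=13 C=5 D=0 ZF=0 PC=10 HALTED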